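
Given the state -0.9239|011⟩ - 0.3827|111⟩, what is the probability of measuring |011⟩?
0.8536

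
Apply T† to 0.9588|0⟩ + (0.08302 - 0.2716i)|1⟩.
0.9588|0⟩ + (-0.1333 - 0.2508i)|1⟩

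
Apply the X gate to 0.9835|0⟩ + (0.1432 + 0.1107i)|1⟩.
(0.1432 + 0.1107i)|0⟩ + 0.9835|1⟩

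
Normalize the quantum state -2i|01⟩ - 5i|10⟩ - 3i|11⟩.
-0.3244i|01⟩ - 0.8111i|10⟩ - 0.4867i|11⟩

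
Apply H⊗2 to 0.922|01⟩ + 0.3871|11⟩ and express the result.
0.6546|00⟩ - 0.6546|01⟩ + 0.2675|10⟩ - 0.2675|11⟩

H⊗2 gives amp(|y⟩) = (1/2) Σ_x (−1)^(x·y) amp(|x⟩), where x·y is the number of positions in which both x and y have a 1.
|00⟩: (0.922 + 0.3871)/2 = 0.6546
|01⟩: (-0.922 - 0.3871)/2 = -0.6546
|10⟩: (0.922 - 0.3871)/2 = 0.2675
|11⟩: (-0.922 + 0.3871)/2 = -0.2675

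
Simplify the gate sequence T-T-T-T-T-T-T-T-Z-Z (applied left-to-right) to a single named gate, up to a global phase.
I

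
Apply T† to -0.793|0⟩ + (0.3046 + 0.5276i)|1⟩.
-0.793|0⟩ + (0.5885 + 0.1577i)|1⟩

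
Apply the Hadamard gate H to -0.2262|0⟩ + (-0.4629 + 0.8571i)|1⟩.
(-0.4873 + 0.6061i)|0⟩ + (0.1674 - 0.6061i)|1⟩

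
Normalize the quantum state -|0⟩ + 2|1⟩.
-1/√5|0⟩ + 0.8944|1⟩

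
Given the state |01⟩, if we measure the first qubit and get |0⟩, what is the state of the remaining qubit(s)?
|1⟩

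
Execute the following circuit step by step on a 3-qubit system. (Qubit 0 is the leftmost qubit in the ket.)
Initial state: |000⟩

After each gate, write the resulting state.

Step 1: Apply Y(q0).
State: i|100⟩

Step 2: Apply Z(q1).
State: i|100⟩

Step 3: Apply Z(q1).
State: i|100⟩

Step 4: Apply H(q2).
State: (1/√2)i|100⟩ + (1/√2)i|101⟩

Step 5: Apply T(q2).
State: (1/√2)i|100⟩ + (-1/2 + (1/2)i)|101⟩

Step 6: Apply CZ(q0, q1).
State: (1/√2)i|100⟩ + (-1/2 + (1/2)i)|101⟩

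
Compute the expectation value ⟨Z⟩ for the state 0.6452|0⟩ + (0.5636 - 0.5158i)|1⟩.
-0.1674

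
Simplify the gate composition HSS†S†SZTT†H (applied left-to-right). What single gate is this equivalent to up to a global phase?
X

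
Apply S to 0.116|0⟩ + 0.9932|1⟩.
0.116|0⟩ + 0.9932i|1⟩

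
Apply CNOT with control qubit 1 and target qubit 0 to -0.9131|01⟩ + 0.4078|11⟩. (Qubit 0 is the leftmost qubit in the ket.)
0.4078|01⟩ - 0.9131|11⟩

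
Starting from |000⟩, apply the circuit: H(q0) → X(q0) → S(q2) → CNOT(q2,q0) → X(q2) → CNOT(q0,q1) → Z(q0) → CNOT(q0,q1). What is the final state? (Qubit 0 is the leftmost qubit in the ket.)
1/√2|001⟩ - 1/√2|101⟩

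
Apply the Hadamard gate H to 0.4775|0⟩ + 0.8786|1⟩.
0.9589|0⟩ - 0.2836|1⟩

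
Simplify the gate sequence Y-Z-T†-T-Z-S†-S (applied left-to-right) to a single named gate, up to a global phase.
Y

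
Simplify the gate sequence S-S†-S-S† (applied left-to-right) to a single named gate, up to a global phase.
I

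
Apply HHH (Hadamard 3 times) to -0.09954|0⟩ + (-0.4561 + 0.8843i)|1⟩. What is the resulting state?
(-0.3929 + 0.6253i)|0⟩ + (0.2521 - 0.6253i)|1⟩

H² = I, so H^3 = H: a single Hadamard. With (a, b) = (-0.09954, (-0.4561 + 0.8843i)), H gives ((a + b)/√2, (a − b)/√2) = ((-0.3929 + 0.6253i), (0.2521 - 0.6253i)).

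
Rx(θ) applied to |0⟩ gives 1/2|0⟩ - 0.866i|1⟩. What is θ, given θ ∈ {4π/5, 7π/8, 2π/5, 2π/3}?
2π/3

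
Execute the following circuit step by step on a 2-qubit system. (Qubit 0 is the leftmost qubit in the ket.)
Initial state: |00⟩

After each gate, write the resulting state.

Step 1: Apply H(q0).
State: 1/√2|00⟩ + 1/√2|10⟩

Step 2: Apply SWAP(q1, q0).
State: 1/√2|00⟩ + 1/√2|01⟩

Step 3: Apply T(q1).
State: 1/√2|00⟩ + (1/2 + (1/2)i)|01⟩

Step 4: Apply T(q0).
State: 1/√2|00⟩ + (1/2 + (1/2)i)|01⟩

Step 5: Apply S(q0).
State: 1/√2|00⟩ + (1/2 + (1/2)i)|01⟩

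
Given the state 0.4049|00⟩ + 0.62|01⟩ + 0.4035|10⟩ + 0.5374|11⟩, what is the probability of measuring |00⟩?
0.1639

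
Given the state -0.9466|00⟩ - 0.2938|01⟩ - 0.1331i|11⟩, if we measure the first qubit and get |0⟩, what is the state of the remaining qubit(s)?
-0.9551|0⟩ - 0.2964|1⟩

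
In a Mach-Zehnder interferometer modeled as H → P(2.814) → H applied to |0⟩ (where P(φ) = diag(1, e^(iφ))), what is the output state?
(0.02659 + 0.1609i)|0⟩ + (0.9734 - 0.1609i)|1⟩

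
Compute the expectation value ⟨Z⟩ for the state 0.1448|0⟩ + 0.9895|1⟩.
-0.9581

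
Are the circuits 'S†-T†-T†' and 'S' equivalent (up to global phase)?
No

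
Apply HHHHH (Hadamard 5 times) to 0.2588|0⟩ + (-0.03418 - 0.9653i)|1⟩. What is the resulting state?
(0.1588 - 0.6826i)|0⟩ + (0.2072 + 0.6826i)|1⟩

H² = I, so H^5 = H: a single Hadamard. With (a, b) = (0.2588, (-0.03418 - 0.9653i)), H gives ((a + b)/√2, (a − b)/√2) = ((0.1588 - 0.6826i), (0.2072 + 0.6826i)).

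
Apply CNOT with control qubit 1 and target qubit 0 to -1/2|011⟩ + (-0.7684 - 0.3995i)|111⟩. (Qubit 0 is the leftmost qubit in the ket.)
(-0.7684 - 0.3995i)|011⟩ - 1/2|111⟩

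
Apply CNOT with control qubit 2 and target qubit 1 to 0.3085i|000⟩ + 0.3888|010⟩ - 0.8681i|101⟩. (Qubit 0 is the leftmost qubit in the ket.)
0.3085i|000⟩ + 0.3888|010⟩ - 0.8681i|111⟩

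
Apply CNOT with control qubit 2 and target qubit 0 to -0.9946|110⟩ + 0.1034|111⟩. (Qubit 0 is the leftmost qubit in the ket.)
0.1034|011⟩ - 0.9946|110⟩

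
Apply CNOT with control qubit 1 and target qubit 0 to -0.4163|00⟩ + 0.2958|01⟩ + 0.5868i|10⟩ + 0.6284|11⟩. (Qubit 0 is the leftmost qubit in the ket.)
-0.4163|00⟩ + 0.6284|01⟩ + 0.5868i|10⟩ + 0.2958|11⟩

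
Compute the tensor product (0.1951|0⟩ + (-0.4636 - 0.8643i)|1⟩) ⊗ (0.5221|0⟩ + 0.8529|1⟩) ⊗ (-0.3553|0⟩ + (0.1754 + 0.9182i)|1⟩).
-0.03619|000⟩ + (0.01787 + 0.09353i)|001⟩ - 0.05912|010⟩ + (0.02919 + 0.1528i)|011⟩ + (0.086 + 0.1603i)|100⟩ + (0.3719 - 0.3014i)|101⟩ + (0.1405 + 0.2619i)|110⟩ + (0.6075 - 0.4924i)|111⟩

amp(|b₁b₂…⟩) = product of the factor amplitudes for bits b₁, b₂, …; only kets whose every factor amplitude is nonzero survive.
|000⟩: (0.1951)(0.5221)(-0.3553) = -0.03619
|001⟩: (0.1951)(0.5221)(0.1754 + 0.9182i) = (0.01787 + 0.09353i)
|010⟩: (0.1951)(0.8529)(-0.3553) = -0.05912
|011⟩: (0.1951)(0.8529)(0.1754 + 0.9182i) = (0.02919 + 0.1528i)
|100⟩: (-0.4636 - 0.8643i)(0.5221)(-0.3553) = (0.086 + 0.1603i)
|101⟩: (-0.4636 - 0.8643i)(0.5221)(0.1754 + 0.9182i) = (0.3719 - 0.3014i)
|110⟩: (-0.4636 - 0.8643i)(0.8529)(-0.3553) = (0.1405 + 0.2619i)
|111⟩: (-0.4636 - 0.8643i)(0.8529)(0.1754 + 0.9182i) = (0.6075 - 0.4924i)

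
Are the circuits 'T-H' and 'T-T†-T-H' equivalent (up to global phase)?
Yes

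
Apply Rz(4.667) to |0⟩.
(-0.6909 - 0.723i)|0⟩

Rz(4.667) = [[e^(−iθ/2), 0], [0, e^(iθ/2)]] with e^(±iθ/2) = cos(θ/2) ± i·sin(θ/2); θ = 4.667, cos(θ/2) ≈ -0.690879, sin(θ/2) ≈ 0.722971.
With a = amp(|0⟩) = 1 and b = amp(|1⟩) = 0:
new amp(|0⟩) = (-0.690879 - 0.722971i)·a = (-0.6909 - 0.723i)
new amp(|1⟩) = (-0.690879 + 0.722971i)·b = 0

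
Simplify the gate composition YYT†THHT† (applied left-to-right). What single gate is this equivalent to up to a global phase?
T†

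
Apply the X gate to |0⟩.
|1⟩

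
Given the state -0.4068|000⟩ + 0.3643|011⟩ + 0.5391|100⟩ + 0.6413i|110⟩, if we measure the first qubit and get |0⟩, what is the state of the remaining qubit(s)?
-0.7449|00⟩ + 0.6671|11⟩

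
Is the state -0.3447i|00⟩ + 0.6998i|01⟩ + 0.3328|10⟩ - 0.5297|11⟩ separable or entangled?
Entangled

Writing the state as a|00⟩ + b|01⟩ + c|10⟩ + d|11⟩, it is a product state iff ad − bc = 0.
Here (a, b, c, d) = (-0.3447i, 0.6998i, 0.3328, -0.5297): ad − bc = (-0.3447i)(-0.5297) − (0.6998i)(0.3328) = -0.05031i ≠ 0, so the state is entangled.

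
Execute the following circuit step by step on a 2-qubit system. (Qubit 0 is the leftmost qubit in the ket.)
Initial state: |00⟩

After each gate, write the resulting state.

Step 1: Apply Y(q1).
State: i|01⟩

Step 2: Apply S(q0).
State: i|01⟩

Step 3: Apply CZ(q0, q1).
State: i|01⟩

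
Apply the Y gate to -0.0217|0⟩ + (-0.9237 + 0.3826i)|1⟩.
(0.3826 + 0.9237i)|0⟩ - 0.0217i|1⟩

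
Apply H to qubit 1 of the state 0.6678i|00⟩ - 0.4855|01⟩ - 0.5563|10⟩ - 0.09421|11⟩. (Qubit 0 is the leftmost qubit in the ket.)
(-0.3433 + 0.4722i)|00⟩ + (0.3433 + 0.4722i)|01⟩ - 0.46|10⟩ - 0.3267|11⟩

H on qubit 1 mixes each pair of kets that differ only in qubit 1: amplitudes (a, b) of (|…0…⟩, |…1…⟩) become ((a + b)/√2, (a − b)/√2). Kets absent from the input have amplitude 0.
(|00⟩, |01⟩): (a, b) = (0.6678i, -0.4855) → ((-0.3433 + 0.4722i), (0.3433 + 0.4722i))
(|10⟩, |11⟩): (a, b) = (-0.5563, -0.09421) → (-0.46, -0.3267)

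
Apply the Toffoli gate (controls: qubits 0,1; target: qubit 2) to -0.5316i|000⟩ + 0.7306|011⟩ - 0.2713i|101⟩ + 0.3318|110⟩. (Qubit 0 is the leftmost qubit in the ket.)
-0.5316i|000⟩ + 0.7306|011⟩ - 0.2713i|101⟩ + 0.3318|111⟩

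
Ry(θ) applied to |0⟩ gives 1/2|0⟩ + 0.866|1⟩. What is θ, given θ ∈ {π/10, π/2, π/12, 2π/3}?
2π/3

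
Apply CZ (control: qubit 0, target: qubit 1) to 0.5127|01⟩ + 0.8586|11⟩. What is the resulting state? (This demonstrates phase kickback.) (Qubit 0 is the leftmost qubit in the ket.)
0.5127|01⟩ - 0.8586|11⟩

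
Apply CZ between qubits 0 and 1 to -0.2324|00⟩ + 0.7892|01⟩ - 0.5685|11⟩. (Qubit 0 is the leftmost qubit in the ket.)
-0.2324|00⟩ + 0.7892|01⟩ + 0.5685|11⟩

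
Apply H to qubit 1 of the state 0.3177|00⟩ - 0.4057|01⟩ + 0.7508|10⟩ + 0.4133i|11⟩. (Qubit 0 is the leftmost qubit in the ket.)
-0.06223|00⟩ + 0.5115|01⟩ + (0.5309 + 0.2922i)|10⟩ + (0.5309 - 0.2922i)|11⟩

H on qubit 1 mixes each pair of kets that differ only in qubit 1: amplitudes (a, b) of (|…0…⟩, |…1…⟩) become ((a + b)/√2, (a − b)/√2). Kets absent from the input have amplitude 0.
(|00⟩, |01⟩): (a, b) = (0.3177, -0.4057) → (-0.06223, 0.5115)
(|10⟩, |11⟩): (a, b) = (0.7508, 0.4133i) → ((0.5309 + 0.2922i), (0.5309 - 0.2922i))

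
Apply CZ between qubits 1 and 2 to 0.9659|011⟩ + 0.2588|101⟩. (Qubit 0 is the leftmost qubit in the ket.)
-0.9659|011⟩ + 0.2588|101⟩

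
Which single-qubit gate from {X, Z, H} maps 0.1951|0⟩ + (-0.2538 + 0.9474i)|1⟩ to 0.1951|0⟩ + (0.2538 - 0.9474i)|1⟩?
Z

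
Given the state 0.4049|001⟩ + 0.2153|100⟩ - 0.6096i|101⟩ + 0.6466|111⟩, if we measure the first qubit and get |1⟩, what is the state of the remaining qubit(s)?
0.2355|00⟩ - 0.6667i|01⟩ + 0.7072|11⟩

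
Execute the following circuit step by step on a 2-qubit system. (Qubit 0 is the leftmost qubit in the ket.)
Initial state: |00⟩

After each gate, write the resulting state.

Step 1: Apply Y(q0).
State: i|10⟩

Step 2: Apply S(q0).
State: -|10⟩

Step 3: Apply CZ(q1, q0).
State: -|10⟩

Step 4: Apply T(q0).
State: (-1/√2 - (1/√2)i)|10⟩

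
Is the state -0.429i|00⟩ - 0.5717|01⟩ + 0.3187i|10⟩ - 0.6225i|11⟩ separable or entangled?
Entangled

Writing the state as a|00⟩ + b|01⟩ + c|10⟩ + d|11⟩, it is a product state iff ad − bc = 0.
Here (a, b, c, d) = (-0.429i, -0.5717, 0.3187i, -0.6225i): ad − bc = (-0.429i)(-0.6225i) − (-0.5717)(0.3187i) = (-0.2671 + 0.1822i) ≠ 0, so the state is entangled.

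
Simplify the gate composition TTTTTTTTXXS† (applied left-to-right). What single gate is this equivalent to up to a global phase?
S†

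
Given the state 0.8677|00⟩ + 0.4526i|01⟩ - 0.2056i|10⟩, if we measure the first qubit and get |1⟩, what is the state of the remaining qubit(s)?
-i|0⟩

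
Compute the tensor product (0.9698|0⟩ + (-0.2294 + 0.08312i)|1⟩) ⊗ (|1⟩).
0.9698|01⟩ + (-0.2294 + 0.08312i)|11⟩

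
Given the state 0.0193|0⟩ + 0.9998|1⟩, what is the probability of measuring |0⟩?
0.0003725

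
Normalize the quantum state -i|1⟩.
-i|1⟩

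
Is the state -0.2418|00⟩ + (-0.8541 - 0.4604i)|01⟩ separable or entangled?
Separable

Writing the state as a|00⟩ + b|01⟩ + c|10⟩ + d|11⟩, it is a product state iff ad − bc = 0.
Here (a, b, c, d) = (-0.2418, (-0.8541 - 0.4604i), 0, 0): ad − bc = (-0.2418)(0) − (-0.8541 - 0.4604i)(0) = 0, so the state is separable.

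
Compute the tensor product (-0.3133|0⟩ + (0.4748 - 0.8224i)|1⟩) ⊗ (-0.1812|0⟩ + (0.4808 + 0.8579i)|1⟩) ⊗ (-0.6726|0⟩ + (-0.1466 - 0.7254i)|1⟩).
-0.03818|000⟩ + (-0.008322 - 0.04118i)|001⟩ + (0.1013 + 0.1808i)|010⟩ + (-0.1729 + 0.1487i)|011⟩ + (0.05787 - 0.1002i)|100⟩ + (0.1207 + 0.04056i)|101⟩ + (-0.6281 - 0.008018i)|110⟩ + (-0.1283 - 0.6791i)|111⟩

amp(|b₁b₂…⟩) = product of the factor amplitudes for bits b₁, b₂, …; only kets whose every factor amplitude is nonzero survive.
|000⟩: (-0.3133)(-0.1812)(-0.6726) = -0.03818
|001⟩: (-0.3133)(-0.1812)(-0.1466 - 0.7254i) = (-0.008322 - 0.04118i)
|010⟩: (-0.3133)(0.4808 + 0.8579i)(-0.6726) = (0.1013 + 0.1808i)
|011⟩: (-0.3133)(0.4808 + 0.8579i)(-0.1466 - 0.7254i) = (-0.1729 + 0.1487i)
|100⟩: (0.4748 - 0.8224i)(-0.1812)(-0.6726) = (0.05787 - 0.1002i)
|101⟩: (0.4748 - 0.8224i)(-0.1812)(-0.1466 - 0.7254i) = (0.1207 + 0.04056i)
|110⟩: (0.4748 - 0.8224i)(0.4808 + 0.8579i)(-0.6726) = (-0.6281 - 0.008018i)
|111⟩: (0.4748 - 0.8224i)(0.4808 + 0.8579i)(-0.1466 - 0.7254i) = (-0.1283 - 0.6791i)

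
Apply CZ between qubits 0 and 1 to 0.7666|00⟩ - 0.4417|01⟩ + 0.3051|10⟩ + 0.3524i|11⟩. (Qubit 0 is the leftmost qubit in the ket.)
0.7666|00⟩ - 0.4417|01⟩ + 0.3051|10⟩ - 0.3524i|11⟩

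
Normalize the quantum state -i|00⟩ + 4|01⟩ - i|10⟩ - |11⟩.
-0.2294i|00⟩ + 0.9177|01⟩ - 0.2294i|10⟩ - 0.2294|11⟩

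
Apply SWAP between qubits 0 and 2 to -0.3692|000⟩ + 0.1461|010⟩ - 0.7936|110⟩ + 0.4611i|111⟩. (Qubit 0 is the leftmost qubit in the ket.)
-0.3692|000⟩ + 0.1461|010⟩ - 0.7936|011⟩ + 0.4611i|111⟩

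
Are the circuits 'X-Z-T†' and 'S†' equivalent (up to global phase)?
No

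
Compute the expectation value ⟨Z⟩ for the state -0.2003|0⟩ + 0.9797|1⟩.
-0.9197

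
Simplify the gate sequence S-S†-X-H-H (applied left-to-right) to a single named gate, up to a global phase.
X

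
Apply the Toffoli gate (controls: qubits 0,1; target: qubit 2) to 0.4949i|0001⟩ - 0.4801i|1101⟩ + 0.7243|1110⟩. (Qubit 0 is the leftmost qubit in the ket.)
0.4949i|0001⟩ + 0.7243|1100⟩ - 0.4801i|1111⟩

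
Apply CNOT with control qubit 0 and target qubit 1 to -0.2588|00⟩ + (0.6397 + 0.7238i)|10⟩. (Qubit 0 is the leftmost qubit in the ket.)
-0.2588|00⟩ + (0.6397 + 0.7238i)|11⟩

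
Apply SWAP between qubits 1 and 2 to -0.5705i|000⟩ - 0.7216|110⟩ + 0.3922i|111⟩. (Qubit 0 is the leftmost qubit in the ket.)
-0.5705i|000⟩ - 0.7216|101⟩ + 0.3922i|111⟩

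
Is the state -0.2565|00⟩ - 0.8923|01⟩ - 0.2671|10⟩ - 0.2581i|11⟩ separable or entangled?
Entangled

Writing the state as a|00⟩ + b|01⟩ + c|10⟩ + d|11⟩, it is a product state iff ad − bc = 0.
Here (a, b, c, d) = (-0.2565, -0.8923, -0.2671, -0.2581i): ad − bc = (-0.2565)(-0.2581i) − (-0.8923)(-0.2671) = (-0.2383 + 0.0662i) ≠ 0, so the state is entangled.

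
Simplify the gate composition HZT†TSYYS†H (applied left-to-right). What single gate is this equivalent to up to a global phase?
X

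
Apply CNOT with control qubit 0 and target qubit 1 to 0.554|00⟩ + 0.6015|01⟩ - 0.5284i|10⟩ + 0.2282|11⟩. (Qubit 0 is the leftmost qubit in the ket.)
0.554|00⟩ + 0.6015|01⟩ + 0.2282|10⟩ - 0.5284i|11⟩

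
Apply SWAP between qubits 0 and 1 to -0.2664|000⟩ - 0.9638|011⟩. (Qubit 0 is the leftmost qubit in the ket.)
-0.2664|000⟩ - 0.9638|101⟩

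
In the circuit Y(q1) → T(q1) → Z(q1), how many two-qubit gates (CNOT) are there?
0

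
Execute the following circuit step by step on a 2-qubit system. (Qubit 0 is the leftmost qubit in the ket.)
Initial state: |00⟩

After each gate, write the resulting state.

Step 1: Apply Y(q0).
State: i|10⟩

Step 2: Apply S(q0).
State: -|10⟩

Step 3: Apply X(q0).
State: -|00⟩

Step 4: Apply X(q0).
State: -|10⟩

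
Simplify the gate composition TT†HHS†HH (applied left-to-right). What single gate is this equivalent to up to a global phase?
S†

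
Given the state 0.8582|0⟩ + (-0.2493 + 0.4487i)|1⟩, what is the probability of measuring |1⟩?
0.2635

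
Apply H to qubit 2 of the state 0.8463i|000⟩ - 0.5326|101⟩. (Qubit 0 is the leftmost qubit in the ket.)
0.5984i|000⟩ + 0.5984i|001⟩ - 0.3766|100⟩ + 0.3766|101⟩

H on qubit 2 mixes each pair of kets that differ only in qubit 2: amplitudes (a, b) of (|…0…⟩, |…1…⟩) become ((a + b)/√2, (a − b)/√2). Kets absent from the input have amplitude 0.
(|000⟩, |001⟩): (a, b) = (0.8463i, 0) → (0.5984i, 0.5984i)
(|100⟩, |101⟩): (a, b) = (0, -0.5326) → (-0.3766, 0.3766)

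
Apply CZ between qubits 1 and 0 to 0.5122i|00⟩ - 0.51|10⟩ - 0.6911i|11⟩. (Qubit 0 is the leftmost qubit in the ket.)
0.5122i|00⟩ - 0.51|10⟩ + 0.6911i|11⟩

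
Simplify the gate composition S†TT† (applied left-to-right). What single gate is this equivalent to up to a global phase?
S†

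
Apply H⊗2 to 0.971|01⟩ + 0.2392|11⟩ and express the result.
0.6051|00⟩ - 0.6051|01⟩ + 0.3659|10⟩ - 0.3659|11⟩

H⊗2 gives amp(|y⟩) = (1/2) Σ_x (−1)^(x·y) amp(|x⟩), where x·y is the number of positions in which both x and y have a 1.
|00⟩: (0.971 + 0.2392)/2 = 0.6051
|01⟩: (-0.971 - 0.2392)/2 = -0.6051
|10⟩: (0.971 - 0.2392)/2 = 0.3659
|11⟩: (-0.971 + 0.2392)/2 = -0.3659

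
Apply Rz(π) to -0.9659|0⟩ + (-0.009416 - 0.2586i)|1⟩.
0.9659i|0⟩ + (0.2586 - 0.009416i)|1⟩

Rz(π) = [[e^(−iθ/2), 0], [0, e^(iθ/2)]] with e^(±iθ/2) = cos(θ/2) ± i·sin(θ/2); θ = π, cos(θ/2) ≈ 0, sin(θ/2) ≈ 1.
With a = amp(|0⟩) = -0.9659 and b = amp(|1⟩) = (-0.009416 - 0.2586i):
new amp(|0⟩) = (-i)·a = 0.9659i
new amp(|1⟩) = (i)·b = (0.2586 - 0.009416i)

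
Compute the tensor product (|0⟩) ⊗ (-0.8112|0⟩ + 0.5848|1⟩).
-0.8112|00⟩ + 0.5848|01⟩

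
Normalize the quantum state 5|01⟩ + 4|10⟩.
0.7809|01⟩ + 0.6247|10⟩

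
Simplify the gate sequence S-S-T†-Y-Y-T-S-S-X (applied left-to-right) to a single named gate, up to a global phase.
X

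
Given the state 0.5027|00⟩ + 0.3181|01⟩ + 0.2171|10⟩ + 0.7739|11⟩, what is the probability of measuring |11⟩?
0.5989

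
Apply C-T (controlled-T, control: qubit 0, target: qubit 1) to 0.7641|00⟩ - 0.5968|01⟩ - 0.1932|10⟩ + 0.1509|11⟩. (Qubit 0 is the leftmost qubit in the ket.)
0.7641|00⟩ - 0.5968|01⟩ - 0.1932|10⟩ + (0.1067 + 0.1067i)|11⟩

C-T leaves the control-|0⟩ kets |00⟩, |01⟩ unchanged and applies T to qubit 1 on the control-|1⟩ pair (|10⟩, |11⟩).
T = [[1, 0], [0, (1/√2 + (1/√2)i)]].
With a = amp(|10⟩) = -0.1932 and b = amp(|11⟩) = 0.1509:
new amp(|10⟩) = (1)·a = -0.1932
new amp(|11⟩) = (1/√2 + (1/√2)i)·b = (0.1067 + 0.1067i)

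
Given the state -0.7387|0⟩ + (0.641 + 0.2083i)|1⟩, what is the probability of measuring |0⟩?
0.5457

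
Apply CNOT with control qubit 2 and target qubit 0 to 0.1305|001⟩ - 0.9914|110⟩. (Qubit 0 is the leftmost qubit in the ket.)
0.1305|101⟩ - 0.9914|110⟩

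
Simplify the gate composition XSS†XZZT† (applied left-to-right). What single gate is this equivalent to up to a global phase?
T†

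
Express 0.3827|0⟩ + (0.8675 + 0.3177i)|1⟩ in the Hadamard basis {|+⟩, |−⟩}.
(0.884 + 0.2246i)|+⟩ + (-0.3428 - 0.2246i)|−⟩

With |ψ⟩ = α|0⟩ + β|1⟩, the Hadamard-basis coefficients are ⟨+|ψ⟩ = (α + β)/√2 and ⟨−|ψ⟩ = (α − β)/√2.
Here α = 0.3827, β = (0.8675 + 0.3177i): (α + β)/√2 = (0.884 + 0.2246i), (α − β)/√2 = (-0.3428 - 0.2246i).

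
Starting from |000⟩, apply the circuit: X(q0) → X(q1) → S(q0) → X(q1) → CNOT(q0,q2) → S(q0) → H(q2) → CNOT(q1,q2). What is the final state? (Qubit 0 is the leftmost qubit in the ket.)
-1/√2|100⟩ + 1/√2|101⟩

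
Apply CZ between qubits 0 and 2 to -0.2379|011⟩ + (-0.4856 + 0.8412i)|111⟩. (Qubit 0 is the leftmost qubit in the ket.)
-0.2379|011⟩ + (0.4856 - 0.8412i)|111⟩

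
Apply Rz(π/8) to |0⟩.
(0.9808 - 0.1951i)|0⟩

Rz(π/8) = [[e^(−iθ/2), 0], [0, e^(iθ/2)]] with e^(±iθ/2) = cos(θ/2) ± i·sin(θ/2); θ = π/8, cos(θ/2) ≈ 0.980785, sin(θ/2) ≈ 0.19509.
With a = amp(|0⟩) = 1 and b = amp(|1⟩) = 0:
new amp(|0⟩) = (0.980785 - 0.19509i)·a = (0.9808 - 0.1951i)
new amp(|1⟩) = (0.980785 + 0.19509i)·b = 0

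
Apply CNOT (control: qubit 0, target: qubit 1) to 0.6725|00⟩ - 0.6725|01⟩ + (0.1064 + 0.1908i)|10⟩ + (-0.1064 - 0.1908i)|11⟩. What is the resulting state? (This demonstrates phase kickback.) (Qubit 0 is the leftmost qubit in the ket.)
0.6725|00⟩ - 0.6725|01⟩ + (-0.1064 - 0.1908i)|10⟩ + (0.1064 + 0.1908i)|11⟩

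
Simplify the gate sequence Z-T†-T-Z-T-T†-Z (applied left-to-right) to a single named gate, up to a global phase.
Z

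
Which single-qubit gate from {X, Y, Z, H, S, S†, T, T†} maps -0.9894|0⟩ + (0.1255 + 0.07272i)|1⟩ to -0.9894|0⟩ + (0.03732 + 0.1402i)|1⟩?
T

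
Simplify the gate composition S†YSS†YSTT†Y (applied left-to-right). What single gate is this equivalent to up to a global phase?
Y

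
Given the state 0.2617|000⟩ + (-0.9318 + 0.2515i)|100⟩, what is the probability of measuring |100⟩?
0.9315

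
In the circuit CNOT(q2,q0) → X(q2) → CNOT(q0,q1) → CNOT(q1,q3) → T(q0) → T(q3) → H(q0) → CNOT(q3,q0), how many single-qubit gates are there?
4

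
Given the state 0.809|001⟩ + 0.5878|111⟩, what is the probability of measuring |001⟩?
0.6545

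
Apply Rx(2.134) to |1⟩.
-0.8758i|0⟩ + 0.4828|1⟩

Rx(2.134) = [[cos(θ/2), −i·sin(θ/2)], [−i·sin(θ/2), cos(θ/2)]]; θ = 2.134, cos(θ/2) ≈ 0.482754, sin(θ/2) ≈ 0.875756.
With a = amp(|0⟩) = 0 and b = amp(|1⟩) = 1:
new amp(|0⟩) = (0.482754)·a + (-0.875756i)·b = -0.8758i
new amp(|1⟩) = (-0.875756i)·a + (0.482754)·b = 0.4828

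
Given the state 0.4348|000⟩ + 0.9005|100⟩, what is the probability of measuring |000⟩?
0.1891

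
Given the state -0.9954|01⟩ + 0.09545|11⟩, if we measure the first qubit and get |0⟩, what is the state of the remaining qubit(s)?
-|1⟩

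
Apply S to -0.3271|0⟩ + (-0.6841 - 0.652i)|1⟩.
-0.3271|0⟩ + (0.652 - 0.6841i)|1⟩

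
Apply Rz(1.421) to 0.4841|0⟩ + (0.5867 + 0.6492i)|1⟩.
(0.367 - 0.3157i)|0⟩ + (0.02132 + 0.8748i)|1⟩

Rz(1.421) = [[e^(−iθ/2), 0], [0, e^(iθ/2)]] with e^(±iθ/2) = cos(θ/2) ± i·sin(θ/2); θ = 1.421, cos(θ/2) ≈ 0.758036, sin(θ/2) ≈ 0.652213.
With a = amp(|0⟩) = 0.4841 and b = amp(|1⟩) = (0.5867 + 0.6492i):
new amp(|0⟩) = (0.758036 - 0.652213i)·a = (0.367 - 0.3157i)
new amp(|1⟩) = (0.758036 + 0.652213i)·b = (0.02132 + 0.8748i)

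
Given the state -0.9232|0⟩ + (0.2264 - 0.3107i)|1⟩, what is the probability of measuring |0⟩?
0.8523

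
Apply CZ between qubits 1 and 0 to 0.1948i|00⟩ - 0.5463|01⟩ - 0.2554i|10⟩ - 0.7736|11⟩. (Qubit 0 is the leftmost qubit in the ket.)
0.1948i|00⟩ - 0.5463|01⟩ - 0.2554i|10⟩ + 0.7736|11⟩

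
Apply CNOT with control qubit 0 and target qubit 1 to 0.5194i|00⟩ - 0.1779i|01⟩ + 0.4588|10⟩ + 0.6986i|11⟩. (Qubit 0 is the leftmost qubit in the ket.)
0.5194i|00⟩ - 0.1779i|01⟩ + 0.6986i|10⟩ + 0.4588|11⟩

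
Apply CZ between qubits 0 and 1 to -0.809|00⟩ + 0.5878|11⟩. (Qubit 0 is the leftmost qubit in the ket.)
-0.809|00⟩ - 0.5878|11⟩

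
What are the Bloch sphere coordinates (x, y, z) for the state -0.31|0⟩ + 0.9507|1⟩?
(-0.5894, 0, -0.8077)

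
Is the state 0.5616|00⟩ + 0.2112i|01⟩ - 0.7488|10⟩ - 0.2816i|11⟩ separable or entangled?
Separable

Writing the state as a|00⟩ + b|01⟩ + c|10⟩ + d|11⟩, it is a product state iff ad − bc = 0.
Here (a, b, c, d) = (0.5616, 0.2112i, -0.7488, -0.2816i): ad − bc = (0.5616)(-0.2816i) − (0.2112i)(-0.7488) = 0, so the state is separable.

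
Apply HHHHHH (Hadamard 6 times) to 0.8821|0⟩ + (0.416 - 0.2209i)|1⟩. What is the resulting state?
0.8821|0⟩ + (0.416 - 0.2209i)|1⟩

H² = I, so an even number of Hadamards cancels: H^6 = I and the state is unchanged.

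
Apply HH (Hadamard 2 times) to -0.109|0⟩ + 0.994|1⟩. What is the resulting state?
-0.109|0⟩ + 0.994|1⟩

H² = I, so an even number of Hadamards cancels: H^2 = I and the state is unchanged.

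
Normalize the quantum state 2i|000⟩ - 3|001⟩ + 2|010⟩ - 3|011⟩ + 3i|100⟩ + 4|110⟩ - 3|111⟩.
0.2582i|000⟩ - 0.3873|001⟩ + 0.2582|010⟩ - 0.3873|011⟩ + 0.3873i|100⟩ + 0.5164|110⟩ - 0.3873|111⟩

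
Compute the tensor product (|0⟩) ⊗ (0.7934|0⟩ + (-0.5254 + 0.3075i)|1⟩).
0.7934|00⟩ + (-0.5254 + 0.3075i)|01⟩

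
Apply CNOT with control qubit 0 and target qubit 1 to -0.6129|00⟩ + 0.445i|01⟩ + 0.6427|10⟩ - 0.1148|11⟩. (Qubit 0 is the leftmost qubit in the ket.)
-0.6129|00⟩ + 0.445i|01⟩ - 0.1148|10⟩ + 0.6427|11⟩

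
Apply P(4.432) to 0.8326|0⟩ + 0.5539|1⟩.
0.8326|0⟩ + (-0.1533 - 0.5323i)|1⟩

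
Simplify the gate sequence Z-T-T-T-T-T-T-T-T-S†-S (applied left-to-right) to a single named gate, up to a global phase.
Z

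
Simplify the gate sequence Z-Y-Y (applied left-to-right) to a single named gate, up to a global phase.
Z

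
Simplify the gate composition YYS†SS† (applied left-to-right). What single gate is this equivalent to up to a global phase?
S†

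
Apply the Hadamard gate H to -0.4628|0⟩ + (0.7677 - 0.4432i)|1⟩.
(0.2156 - 0.3134i)|0⟩ + (-0.8701 + 0.3134i)|1⟩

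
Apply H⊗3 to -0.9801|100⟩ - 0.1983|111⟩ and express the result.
-0.4166|000⟩ - 0.2764|001⟩ - 0.2764|010⟩ - 0.4166|011⟩ + 0.4166|100⟩ + 0.2764|101⟩ + 0.2764|110⟩ + 0.4166|111⟩

H⊗3 gives amp(|y⟩) = (1/2√2) Σ_x (−1)^(x·y) amp(|x⟩), where x·y is the number of positions in which both x and y have a 1.
|000⟩: (-0.9801 - 0.1983)/(2√2) = -0.4166
|001⟩: (-0.9801 + 0.1983)/(2√2) = -0.2764
|010⟩: (-0.9801 + 0.1983)/(2√2) = -0.2764
|011⟩: (-0.9801 - 0.1983)/(2√2) = -0.4166
|100⟩: (0.9801 + 0.1983)/(2√2) = 0.4166
|101⟩: (0.9801 - 0.1983)/(2√2) = 0.2764
|110⟩: (0.9801 - 0.1983)/(2√2) = 0.2764
|111⟩: (0.9801 + 0.1983)/(2√2) = 0.4166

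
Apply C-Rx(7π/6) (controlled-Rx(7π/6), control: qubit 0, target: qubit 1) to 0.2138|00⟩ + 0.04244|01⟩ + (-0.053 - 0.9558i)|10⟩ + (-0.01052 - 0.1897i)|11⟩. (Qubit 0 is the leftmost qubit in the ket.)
0.2138|00⟩ + 0.04244|01⟩ + (-0.1695 + 0.2575i)|10⟩ + (-0.9205 + 0.1003i)|11⟩

C-Rx(7π/6) leaves the control-|0⟩ kets |00⟩, |01⟩ unchanged and applies Rx(7π/6) to qubit 1 on the control-|1⟩ pair (|10⟩, |11⟩).
Rx(7π/6) = [[cos(θ/2), −i·sin(θ/2)], [−i·sin(θ/2), cos(θ/2)]]; θ = 7π/6, cos(θ/2) ≈ -0.258819, sin(θ/2) ≈ 0.965926.
With a = amp(|10⟩) = (-0.053 - 0.9558i) and b = amp(|11⟩) = (-0.01052 - 0.1897i):
new amp(|10⟩) = (-0.258819)·a + (-0.965926i)·b = (-0.1695 + 0.2575i)
new amp(|11⟩) = (-0.965926i)·a + (-0.258819)·b = (-0.9205 + 0.1003i)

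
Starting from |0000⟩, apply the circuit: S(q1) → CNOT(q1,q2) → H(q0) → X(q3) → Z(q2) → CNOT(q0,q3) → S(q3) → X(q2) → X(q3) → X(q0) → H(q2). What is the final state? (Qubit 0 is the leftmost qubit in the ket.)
1/2|0001⟩ - 1/2|0011⟩ + (1/2)i|1000⟩ - (1/2)i|1010⟩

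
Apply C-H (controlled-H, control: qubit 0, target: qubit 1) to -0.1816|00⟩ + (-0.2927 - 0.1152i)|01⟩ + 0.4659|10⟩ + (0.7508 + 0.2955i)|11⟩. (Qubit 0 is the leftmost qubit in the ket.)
-0.1816|00⟩ + (-0.2927 - 0.1152i)|01⟩ + (0.8603 + 0.209i)|10⟩ + (-0.2015 - 0.209i)|11⟩

C-H leaves the control-|0⟩ kets |00⟩, |01⟩ unchanged and applies H to qubit 1 on the control-|1⟩ pair (|10⟩, |11⟩).
H = [[1/√2, 1/√2], [1/√2, -1/√2]].
With a = amp(|10⟩) = 0.4659 and b = amp(|11⟩) = (0.7508 + 0.2955i):
new amp(|10⟩) = (1/√2)·a + (1/√2)·b = (0.8603 + 0.209i)
new amp(|11⟩) = (1/√2)·a + (-1/√2)·b = (-0.2015 - 0.209i)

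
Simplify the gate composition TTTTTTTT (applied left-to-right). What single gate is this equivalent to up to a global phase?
I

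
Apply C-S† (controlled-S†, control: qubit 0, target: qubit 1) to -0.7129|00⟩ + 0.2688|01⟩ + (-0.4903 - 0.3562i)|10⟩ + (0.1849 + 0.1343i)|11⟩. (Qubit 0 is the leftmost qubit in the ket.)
-0.7129|00⟩ + 0.2688|01⟩ + (-0.4903 - 0.3562i)|10⟩ + (0.1343 - 0.1849i)|11⟩

C-S† leaves the control-|0⟩ kets |00⟩, |01⟩ unchanged and applies S† to qubit 1 on the control-|1⟩ pair (|10⟩, |11⟩).
S† = [[1, 0], [0, -i]].
With a = amp(|10⟩) = (-0.4903 - 0.3562i) and b = amp(|11⟩) = (0.1849 + 0.1343i):
new amp(|10⟩) = (1)·a = (-0.4903 - 0.3562i)
new amp(|11⟩) = (-i)·b = (0.1343 - 0.1849i)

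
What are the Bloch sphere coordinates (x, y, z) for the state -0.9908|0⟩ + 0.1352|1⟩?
(-0.2679, 0, 0.9634)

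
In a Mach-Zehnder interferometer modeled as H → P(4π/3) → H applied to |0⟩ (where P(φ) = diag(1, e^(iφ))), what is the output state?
(0.25 - 0.433i)|0⟩ + (0.75 + 0.433i)|1⟩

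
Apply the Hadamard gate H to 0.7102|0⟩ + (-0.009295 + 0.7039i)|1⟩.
(0.4956 + 0.4977i)|0⟩ + (0.5088 - 0.4977i)|1⟩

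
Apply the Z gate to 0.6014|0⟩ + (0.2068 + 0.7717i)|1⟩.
0.6014|0⟩ + (-0.2068 - 0.7717i)|1⟩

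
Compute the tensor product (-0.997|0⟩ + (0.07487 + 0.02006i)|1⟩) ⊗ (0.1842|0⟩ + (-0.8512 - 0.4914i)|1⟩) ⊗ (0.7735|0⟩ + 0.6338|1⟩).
-0.1421|000⟩ - 0.1164|001⟩ + (0.6564 + 0.379i)|010⟩ + (0.5379 + 0.3105i)|011⟩ + (0.01067 + 0.002858i)|100⟩ + (0.008741 + 0.002342i)|101⟩ + (-0.04167 - 0.04167i)|110⟩ + (-0.03414 - 0.03414i)|111⟩

amp(|b₁b₂…⟩) = product of the factor amplitudes for bits b₁, b₂, …; only kets whose every factor amplitude is nonzero survive.
|000⟩: (-0.997)(0.1842)(0.7735) = -0.1421
|001⟩: (-0.997)(0.1842)(0.6338) = -0.1164
|010⟩: (-0.997)(-0.8512 - 0.4914i)(0.7735) = (0.6564 + 0.379i)
|011⟩: (-0.997)(-0.8512 - 0.4914i)(0.6338) = (0.5379 + 0.3105i)
|100⟩: (0.07487 + 0.02006i)(0.1842)(0.7735) = (0.01067 + 0.002858i)
|101⟩: (0.07487 + 0.02006i)(0.1842)(0.6338) = (0.008741 + 0.002342i)
|110⟩: (0.07487 + 0.02006i)(-0.8512 - 0.4914i)(0.7735) = (-0.04167 - 0.04167i)
|111⟩: (0.07487 + 0.02006i)(-0.8512 - 0.4914i)(0.6338) = (-0.03414 - 0.03414i)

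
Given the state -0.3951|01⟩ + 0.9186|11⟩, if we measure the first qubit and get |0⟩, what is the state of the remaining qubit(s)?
-|1⟩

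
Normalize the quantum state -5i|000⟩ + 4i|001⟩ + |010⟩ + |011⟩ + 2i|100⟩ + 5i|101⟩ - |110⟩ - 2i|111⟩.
-0.5698i|000⟩ + 0.4558i|001⟩ + 0.114|010⟩ + 0.114|011⟩ + 0.2279i|100⟩ + 0.5698i|101⟩ - 0.114|110⟩ - 0.2279i|111⟩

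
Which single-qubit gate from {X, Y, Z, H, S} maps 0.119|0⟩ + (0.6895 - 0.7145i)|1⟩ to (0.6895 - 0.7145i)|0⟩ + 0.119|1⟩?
X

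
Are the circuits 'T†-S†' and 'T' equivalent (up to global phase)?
No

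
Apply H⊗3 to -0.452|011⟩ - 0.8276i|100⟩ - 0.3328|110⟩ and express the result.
(-0.2775 - 0.2926i)|000⟩ + (0.04214 - 0.2926i)|001⟩ + (0.2775 - 0.2926i)|010⟩ + (-0.04214 - 0.2926i)|011⟩ + (-0.04214 + 0.2926i)|100⟩ + (0.2775 + 0.2926i)|101⟩ + (0.04214 + 0.2926i)|110⟩ + (-0.2775 + 0.2926i)|111⟩

H⊗3 gives amp(|y⟩) = (1/2√2) Σ_x (−1)^(x·y) amp(|x⟩), where x·y is the number of positions in which both x and y have a 1.
|000⟩: (-0.452 - 0.8276i - 0.3328)/(2√2) = (-0.2775 - 0.2926i)
|001⟩: (0.452 - 0.8276i - 0.3328)/(2√2) = (0.04214 - 0.2926i)
|010⟩: (0.452 - 0.8276i + 0.3328)/(2√2) = (0.2775 - 0.2926i)
|011⟩: (-0.452 - 0.8276i + 0.3328)/(2√2) = (-0.04214 - 0.2926i)
|100⟩: (-0.452 + 0.8276i + 0.3328)/(2√2) = (-0.04214 + 0.2926i)
|101⟩: (0.452 + 0.8276i + 0.3328)/(2√2) = (0.2775 + 0.2926i)
|110⟩: (0.452 + 0.8276i - 0.3328)/(2√2) = (0.04214 + 0.2926i)
|111⟩: (-0.452 + 0.8276i - 0.3328)/(2√2) = (-0.2775 + 0.2926i)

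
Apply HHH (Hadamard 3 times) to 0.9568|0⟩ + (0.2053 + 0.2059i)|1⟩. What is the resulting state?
(0.8217 + 0.1456i)|0⟩ + (0.5314 - 0.1456i)|1⟩

H² = I, so H^3 = H: a single Hadamard. With (a, b) = (0.9568, (0.2053 + 0.2059i)), H gives ((a + b)/√2, (a − b)/√2) = ((0.8217 + 0.1456i), (0.5314 - 0.1456i)).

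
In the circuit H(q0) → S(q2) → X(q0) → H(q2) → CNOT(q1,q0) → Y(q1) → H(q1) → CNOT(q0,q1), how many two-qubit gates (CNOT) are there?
2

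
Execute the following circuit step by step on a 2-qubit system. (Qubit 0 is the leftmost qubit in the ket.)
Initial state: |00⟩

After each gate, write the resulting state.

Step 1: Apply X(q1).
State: |01⟩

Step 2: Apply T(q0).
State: |01⟩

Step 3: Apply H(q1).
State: 1/√2|00⟩ - 1/√2|01⟩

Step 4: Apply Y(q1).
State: (1/√2)i|00⟩ + (1/√2)i|01⟩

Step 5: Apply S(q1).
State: (1/√2)i|00⟩ - 1/√2|01⟩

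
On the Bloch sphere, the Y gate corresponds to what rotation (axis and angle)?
Rotation by π around the y-axis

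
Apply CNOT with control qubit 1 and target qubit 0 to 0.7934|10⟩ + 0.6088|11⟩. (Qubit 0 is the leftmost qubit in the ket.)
0.6088|01⟩ + 0.7934|10⟩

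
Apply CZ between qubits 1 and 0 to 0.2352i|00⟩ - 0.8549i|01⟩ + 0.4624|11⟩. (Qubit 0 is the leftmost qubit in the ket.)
0.2352i|00⟩ - 0.8549i|01⟩ - 0.4624|11⟩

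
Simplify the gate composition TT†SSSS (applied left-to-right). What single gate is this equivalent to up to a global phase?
I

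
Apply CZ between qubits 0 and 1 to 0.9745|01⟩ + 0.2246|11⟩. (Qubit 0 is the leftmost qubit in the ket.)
0.9745|01⟩ - 0.2246|11⟩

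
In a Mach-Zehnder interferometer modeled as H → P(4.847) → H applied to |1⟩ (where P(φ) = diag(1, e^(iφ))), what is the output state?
(0.4329 + 0.4955i)|0⟩ + (0.5671 - 0.4955i)|1⟩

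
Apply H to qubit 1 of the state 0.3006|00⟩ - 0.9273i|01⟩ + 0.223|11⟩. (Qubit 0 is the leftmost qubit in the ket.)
(0.2126 - 0.6557i)|00⟩ + (0.2126 + 0.6557i)|01⟩ + 0.1577|10⟩ - 0.1577|11⟩

H on qubit 1 mixes each pair of kets that differ only in qubit 1: amplitudes (a, b) of (|…0…⟩, |…1…⟩) become ((a + b)/√2, (a − b)/√2). Kets absent from the input have amplitude 0.
(|00⟩, |01⟩): (a, b) = (0.3006, -0.9273i) → ((0.2126 - 0.6557i), (0.2126 + 0.6557i))
(|10⟩, |11⟩): (a, b) = (0, 0.223) → (0.1577, -0.1577)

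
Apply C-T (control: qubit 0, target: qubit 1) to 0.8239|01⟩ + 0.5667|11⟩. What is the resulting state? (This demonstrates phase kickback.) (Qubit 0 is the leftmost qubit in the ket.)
0.8239|01⟩ + (0.4007 + 0.4007i)|11⟩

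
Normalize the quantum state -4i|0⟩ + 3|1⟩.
-0.8i|0⟩ + 0.6|1⟩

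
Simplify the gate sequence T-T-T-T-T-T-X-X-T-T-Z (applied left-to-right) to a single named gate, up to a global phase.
Z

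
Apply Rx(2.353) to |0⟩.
0.3842|0⟩ - 0.9233i|1⟩

Rx(2.353) = [[cos(θ/2), −i·sin(θ/2)], [−i·sin(θ/2), cos(θ/2)]]; θ = 2.353, cos(θ/2) ≈ 0.384159, sin(θ/2) ≈ 0.923267.
With a = amp(|0⟩) = 1 and b = amp(|1⟩) = 0:
new amp(|0⟩) = (0.384159)·a + (-0.923267i)·b = 0.3842
new amp(|1⟩) = (-0.923267i)·a + (0.384159)·b = -0.9233i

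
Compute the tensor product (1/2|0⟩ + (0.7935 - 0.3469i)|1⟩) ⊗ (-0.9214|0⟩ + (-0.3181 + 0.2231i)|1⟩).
-0.4607|00⟩ + (-0.1591 + 0.1116i)|01⟩ + (-0.7311 + 0.3196i)|10⟩ + (-0.175 + 0.2874i)|11⟩

amp(|b₁b₂…⟩) = product of the factor amplitudes for bits b₁, b₂, …; only kets whose every factor amplitude is nonzero survive.
|00⟩: (1/2)(-0.9214) = -0.4607
|01⟩: (1/2)(-0.3181 + 0.2231i) = (-0.1591 + 0.1116i)
|10⟩: (0.7935 - 0.3469i)(-0.9214) = (-0.7311 + 0.3196i)
|11⟩: (0.7935 - 0.3469i)(-0.3181 + 0.2231i) = (-0.175 + 0.2874i)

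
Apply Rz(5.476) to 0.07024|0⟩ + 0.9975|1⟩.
(-0.0646 - 0.02758i)|0⟩ + (-0.9174 + 0.3917i)|1⟩

Rz(5.476) = [[e^(−iθ/2), 0], [0, e^(iθ/2)]] with e^(±iθ/2) = cos(θ/2) ± i·sin(θ/2); θ = 5.476, cos(θ/2) ≈ -0.919656, sin(θ/2) ≈ 0.392725.
With a = amp(|0⟩) = 0.07024 and b = amp(|1⟩) = 0.9975:
new amp(|0⟩) = (-0.919656 - 0.392725i)·a = (-0.0646 - 0.02758i)
new amp(|1⟩) = (-0.919656 + 0.392725i)·b = (-0.9174 + 0.3917i)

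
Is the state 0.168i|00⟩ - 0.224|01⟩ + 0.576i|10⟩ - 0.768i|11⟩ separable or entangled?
Entangled

Writing the state as a|00⟩ + b|01⟩ + c|10⟩ + d|11⟩, it is a product state iff ad − bc = 0.
Here (a, b, c, d) = (0.168i, -0.224, 0.576i, -0.768i): ad − bc = (0.168i)(-0.768i) − (-0.224)(0.576i) = (0.129 + 0.129i) ≠ 0, so the state is entangled.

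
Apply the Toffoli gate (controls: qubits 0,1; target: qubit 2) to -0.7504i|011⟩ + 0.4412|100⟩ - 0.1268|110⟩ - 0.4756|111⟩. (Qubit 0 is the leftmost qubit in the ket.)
-0.7504i|011⟩ + 0.4412|100⟩ - 0.4756|110⟩ - 0.1268|111⟩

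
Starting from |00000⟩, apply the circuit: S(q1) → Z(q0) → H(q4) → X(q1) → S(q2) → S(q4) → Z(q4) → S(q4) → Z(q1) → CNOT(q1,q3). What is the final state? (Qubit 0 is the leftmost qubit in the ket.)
-1/√2|01010⟩ - 1/√2|01011⟩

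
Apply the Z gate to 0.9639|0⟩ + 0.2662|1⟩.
0.9639|0⟩ - 0.2662|1⟩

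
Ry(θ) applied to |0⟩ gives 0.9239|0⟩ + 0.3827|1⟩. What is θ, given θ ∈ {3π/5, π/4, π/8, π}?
π/4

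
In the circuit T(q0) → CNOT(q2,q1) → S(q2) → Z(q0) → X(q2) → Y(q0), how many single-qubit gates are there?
5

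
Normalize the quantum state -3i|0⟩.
-i|0⟩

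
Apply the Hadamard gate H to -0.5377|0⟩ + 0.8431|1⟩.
0.216|0⟩ - 0.9764|1⟩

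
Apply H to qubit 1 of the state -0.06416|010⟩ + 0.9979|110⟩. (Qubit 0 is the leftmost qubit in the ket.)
-0.04537|000⟩ + 0.04537|010⟩ + 0.7056|100⟩ - 0.7056|110⟩

H on qubit 1 mixes each pair of kets that differ only in qubit 1: amplitudes (a, b) of (|…0…⟩, |…1…⟩) become ((a + b)/√2, (a − b)/√2). Kets absent from the input have amplitude 0.
(|000⟩, |010⟩): (a, b) = (0, -0.06416) → (-0.04537, 0.04537)
(|100⟩, |110⟩): (a, b) = (0, 0.9979) → (0.7056, -0.7056)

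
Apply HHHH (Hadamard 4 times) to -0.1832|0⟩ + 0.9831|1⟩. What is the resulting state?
-0.1832|0⟩ + 0.9831|1⟩

H² = I, so an even number of Hadamards cancels: H^4 = I and the state is unchanged.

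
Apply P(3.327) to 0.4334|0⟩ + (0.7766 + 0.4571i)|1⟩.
0.4334|0⟩ + (-0.679 - 0.5924i)|1⟩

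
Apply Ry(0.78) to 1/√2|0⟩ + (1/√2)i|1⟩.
(0.654 - 0.2688i)|0⟩ + (0.2688 + 0.654i)|1⟩

Ry(0.78) = [[cos(θ/2), −sin(θ/2)], [sin(θ/2), cos(θ/2)]]; θ = 0.78, cos(θ/2) ≈ 0.924909, sin(θ/2) ≈ 0.380188.
With a = amp(|0⟩) = 1/√2 and b = amp(|1⟩) = (1/√2)i:
new amp(|0⟩) = (0.924909)·a + (-0.380188)·b = (0.654 - 0.2688i)
new amp(|1⟩) = (0.380188)·a + (0.924909)·b = (0.2688 + 0.654i)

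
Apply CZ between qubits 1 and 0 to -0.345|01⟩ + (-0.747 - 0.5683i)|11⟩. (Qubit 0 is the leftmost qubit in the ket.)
-0.345|01⟩ + (0.747 + 0.5683i)|11⟩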